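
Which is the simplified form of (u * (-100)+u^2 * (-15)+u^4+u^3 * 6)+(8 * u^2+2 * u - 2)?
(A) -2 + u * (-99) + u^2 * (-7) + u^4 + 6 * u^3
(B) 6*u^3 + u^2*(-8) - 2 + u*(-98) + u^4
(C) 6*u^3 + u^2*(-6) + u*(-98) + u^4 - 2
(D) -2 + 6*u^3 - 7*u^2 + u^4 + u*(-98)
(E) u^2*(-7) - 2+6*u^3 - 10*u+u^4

Adding the polynomials and combining like terms:
(u*(-100) + u^2*(-15) + u^4 + u^3*6) + (8*u^2 + 2*u - 2)
= -2 + 6*u^3 - 7*u^2 + u^4 + u*(-98)
D) -2 + 6*u^3 - 7*u^2 + u^4 + u*(-98)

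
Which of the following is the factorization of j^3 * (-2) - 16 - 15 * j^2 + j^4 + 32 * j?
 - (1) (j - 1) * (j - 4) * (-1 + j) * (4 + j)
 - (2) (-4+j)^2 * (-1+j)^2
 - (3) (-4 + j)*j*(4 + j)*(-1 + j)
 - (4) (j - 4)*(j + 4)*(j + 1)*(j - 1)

We need to factor j^3 * (-2) - 16 - 15 * j^2 + j^4 + 32 * j.
The factored form is (j - 1) * (j - 4) * (-1 + j) * (4 + j).
1) (j - 1) * (j - 4) * (-1 + j) * (4 + j)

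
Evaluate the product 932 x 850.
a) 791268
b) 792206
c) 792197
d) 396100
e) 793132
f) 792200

932 * 850 = 792200
f) 792200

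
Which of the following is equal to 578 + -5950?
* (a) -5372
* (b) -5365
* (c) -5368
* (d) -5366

578 + -5950 = -5372
a) -5372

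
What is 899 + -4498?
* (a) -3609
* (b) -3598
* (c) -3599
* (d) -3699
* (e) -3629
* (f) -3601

899 + -4498 = -3599
c) -3599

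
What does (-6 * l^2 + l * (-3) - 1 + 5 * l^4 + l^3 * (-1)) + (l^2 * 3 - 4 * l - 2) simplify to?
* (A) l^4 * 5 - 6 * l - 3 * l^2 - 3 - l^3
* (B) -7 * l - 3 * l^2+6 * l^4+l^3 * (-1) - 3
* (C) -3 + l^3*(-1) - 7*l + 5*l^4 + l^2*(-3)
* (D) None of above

Adding the polynomials and combining like terms:
(-6*l^2 + l*(-3) - 1 + 5*l^4 + l^3*(-1)) + (l^2*3 - 4*l - 2)
= -3 + l^3*(-1) - 7*l + 5*l^4 + l^2*(-3)
C) -3 + l^3*(-1) - 7*l + 5*l^4 + l^2*(-3)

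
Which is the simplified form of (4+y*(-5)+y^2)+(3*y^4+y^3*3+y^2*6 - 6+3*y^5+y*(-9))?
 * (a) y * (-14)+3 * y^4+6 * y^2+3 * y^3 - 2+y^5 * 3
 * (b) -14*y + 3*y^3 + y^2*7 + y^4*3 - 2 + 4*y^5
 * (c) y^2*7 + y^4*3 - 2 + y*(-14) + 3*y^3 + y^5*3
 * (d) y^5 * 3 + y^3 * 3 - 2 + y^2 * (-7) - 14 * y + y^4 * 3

Adding the polynomials and combining like terms:
(4 + y*(-5) + y^2) + (3*y^4 + y^3*3 + y^2*6 - 6 + 3*y^5 + y*(-9))
= y^2*7 + y^4*3 - 2 + y*(-14) + 3*y^3 + y^5*3
c) y^2*7 + y^4*3 - 2 + y*(-14) + 3*y^3 + y^5*3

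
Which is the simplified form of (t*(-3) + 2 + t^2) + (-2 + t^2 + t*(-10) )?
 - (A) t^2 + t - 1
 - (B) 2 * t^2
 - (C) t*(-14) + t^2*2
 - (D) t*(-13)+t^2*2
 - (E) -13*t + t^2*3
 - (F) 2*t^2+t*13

Adding the polynomials and combining like terms:
(t*(-3) + 2 + t^2) + (-2 + t^2 + t*(-10))
= t*(-13)+t^2*2
D) t*(-13)+t^2*2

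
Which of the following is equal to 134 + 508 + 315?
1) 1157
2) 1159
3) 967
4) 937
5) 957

First: 134 + 508 = 642
Then: 642 + 315 = 957
5) 957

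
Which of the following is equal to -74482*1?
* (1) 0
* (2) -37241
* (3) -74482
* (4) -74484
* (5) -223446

-74482 * 1 = -74482
3) -74482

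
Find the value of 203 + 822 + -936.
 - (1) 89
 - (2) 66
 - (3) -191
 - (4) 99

First: 203 + 822 = 1025
Then: 1025 + -936 = 89
1) 89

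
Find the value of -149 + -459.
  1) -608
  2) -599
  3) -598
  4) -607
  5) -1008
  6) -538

-149 + -459 = -608
1) -608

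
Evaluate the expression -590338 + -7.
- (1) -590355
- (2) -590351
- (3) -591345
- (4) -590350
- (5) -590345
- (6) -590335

-590338 + -7 = -590345
5) -590345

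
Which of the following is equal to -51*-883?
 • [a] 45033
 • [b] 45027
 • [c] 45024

-51 * -883 = 45033
a) 45033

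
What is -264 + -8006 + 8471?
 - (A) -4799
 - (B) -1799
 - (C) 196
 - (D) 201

First: -264 + -8006 = -8270
Then: -8270 + 8471 = 201
D) 201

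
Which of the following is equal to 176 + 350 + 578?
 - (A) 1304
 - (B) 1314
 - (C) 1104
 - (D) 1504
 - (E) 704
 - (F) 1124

First: 176 + 350 = 526
Then: 526 + 578 = 1104
C) 1104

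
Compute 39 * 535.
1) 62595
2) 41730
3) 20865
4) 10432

39 * 535 = 20865
3) 20865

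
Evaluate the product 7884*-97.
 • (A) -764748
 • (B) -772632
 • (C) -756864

7884 * -97 = -764748
A) -764748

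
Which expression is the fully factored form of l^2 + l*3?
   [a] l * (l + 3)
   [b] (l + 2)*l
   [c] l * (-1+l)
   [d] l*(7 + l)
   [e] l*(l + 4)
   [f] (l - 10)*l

We need to factor l^2 + l*3.
The factored form is l * (l + 3).
a) l * (l + 3)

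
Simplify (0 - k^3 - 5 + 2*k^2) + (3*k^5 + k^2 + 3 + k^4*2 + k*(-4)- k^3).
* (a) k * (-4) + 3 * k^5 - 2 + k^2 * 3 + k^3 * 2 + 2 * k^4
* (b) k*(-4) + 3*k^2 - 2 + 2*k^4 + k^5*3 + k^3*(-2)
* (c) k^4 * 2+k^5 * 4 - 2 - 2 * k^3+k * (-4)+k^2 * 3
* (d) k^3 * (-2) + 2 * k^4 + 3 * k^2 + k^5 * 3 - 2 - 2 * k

Adding the polynomials and combining like terms:
(0 - k^3 - 5 + 2*k^2) + (3*k^5 + k^2 + 3 + k^4*2 + k*(-4) - k^3)
= k*(-4) + 3*k^2 - 2 + 2*k^4 + k^5*3 + k^3*(-2)
b) k*(-4) + 3*k^2 - 2 + 2*k^4 + k^5*3 + k^3*(-2)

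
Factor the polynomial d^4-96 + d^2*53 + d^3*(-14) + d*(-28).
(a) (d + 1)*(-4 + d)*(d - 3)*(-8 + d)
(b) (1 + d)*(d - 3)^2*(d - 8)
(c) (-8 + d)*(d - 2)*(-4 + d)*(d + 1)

We need to factor d^4-96 + d^2*53 + d^3*(-14) + d*(-28).
The factored form is (d + 1)*(-4 + d)*(d - 3)*(-8 + d).
a) (d + 1)*(-4 + d)*(d - 3)*(-8 + d)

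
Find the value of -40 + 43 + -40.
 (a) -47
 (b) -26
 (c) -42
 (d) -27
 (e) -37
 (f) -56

First: -40 + 43 = 3
Then: 3 + -40 = -37
e) -37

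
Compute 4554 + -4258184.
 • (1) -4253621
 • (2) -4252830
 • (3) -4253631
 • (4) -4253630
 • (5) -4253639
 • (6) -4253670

4554 + -4258184 = -4253630
4) -4253630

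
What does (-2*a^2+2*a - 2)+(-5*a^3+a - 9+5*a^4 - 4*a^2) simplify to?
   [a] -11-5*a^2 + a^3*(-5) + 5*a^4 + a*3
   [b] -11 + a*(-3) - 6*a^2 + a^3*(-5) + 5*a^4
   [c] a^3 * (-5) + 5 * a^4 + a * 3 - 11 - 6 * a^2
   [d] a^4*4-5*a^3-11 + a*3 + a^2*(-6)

Adding the polynomials and combining like terms:
(-2*a^2 + 2*a - 2) + (-5*a^3 + a - 9 + 5*a^4 - 4*a^2)
= a^3 * (-5) + 5 * a^4 + a * 3 - 11 - 6 * a^2
c) a^3 * (-5) + 5 * a^4 + a * 3 - 11 - 6 * a^2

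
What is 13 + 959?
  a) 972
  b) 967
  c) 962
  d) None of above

13 + 959 = 972
a) 972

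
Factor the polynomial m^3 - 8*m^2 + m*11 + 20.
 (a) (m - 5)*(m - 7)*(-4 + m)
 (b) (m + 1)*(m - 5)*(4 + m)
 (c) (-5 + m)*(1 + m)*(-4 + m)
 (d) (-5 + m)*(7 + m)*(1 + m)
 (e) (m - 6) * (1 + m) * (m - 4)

We need to factor m^3 - 8*m^2 + m*11 + 20.
The factored form is (-5 + m)*(1 + m)*(-4 + m).
c) (-5 + m)*(1 + m)*(-4 + m)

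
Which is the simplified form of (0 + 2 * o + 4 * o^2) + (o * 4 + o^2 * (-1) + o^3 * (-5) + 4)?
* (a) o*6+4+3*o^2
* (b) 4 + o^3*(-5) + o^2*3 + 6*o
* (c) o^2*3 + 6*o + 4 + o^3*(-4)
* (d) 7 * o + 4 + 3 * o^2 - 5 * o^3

Adding the polynomials and combining like terms:
(0 + 2*o + 4*o^2) + (o*4 + o^2*(-1) + o^3*(-5) + 4)
= 4 + o^3*(-5) + o^2*3 + 6*o
b) 4 + o^3*(-5) + o^2*3 + 6*o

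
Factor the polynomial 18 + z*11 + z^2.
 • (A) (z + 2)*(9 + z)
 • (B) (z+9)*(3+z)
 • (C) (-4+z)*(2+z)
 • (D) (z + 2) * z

We need to factor 18 + z*11 + z^2.
The factored form is (z + 2)*(9 + z).
A) (z + 2)*(9 + z)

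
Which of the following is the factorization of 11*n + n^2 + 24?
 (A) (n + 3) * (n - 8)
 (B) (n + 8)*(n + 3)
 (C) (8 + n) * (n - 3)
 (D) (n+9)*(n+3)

We need to factor 11*n + n^2 + 24.
The factored form is (n + 8)*(n + 3).
B) (n + 8)*(n + 3)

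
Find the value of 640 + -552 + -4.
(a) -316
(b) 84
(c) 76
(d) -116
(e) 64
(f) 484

First: 640 + -552 = 88
Then: 88 + -4 = 84
b) 84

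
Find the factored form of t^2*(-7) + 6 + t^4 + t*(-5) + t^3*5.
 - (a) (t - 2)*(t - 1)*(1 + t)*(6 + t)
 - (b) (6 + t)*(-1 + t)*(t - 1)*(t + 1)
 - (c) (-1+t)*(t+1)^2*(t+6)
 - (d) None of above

We need to factor t^2*(-7) + 6 + t^4 + t*(-5) + t^3*5.
The factored form is (6 + t)*(-1 + t)*(t - 1)*(t + 1).
b) (6 + t)*(-1 + t)*(t - 1)*(t + 1)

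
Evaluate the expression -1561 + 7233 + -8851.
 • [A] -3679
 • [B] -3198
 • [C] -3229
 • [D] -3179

First: -1561 + 7233 = 5672
Then: 5672 + -8851 = -3179
D) -3179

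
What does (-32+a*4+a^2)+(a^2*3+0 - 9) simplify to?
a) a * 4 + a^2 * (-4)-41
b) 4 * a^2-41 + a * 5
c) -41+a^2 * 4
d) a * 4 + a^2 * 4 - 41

Adding the polynomials and combining like terms:
(-32 + a*4 + a^2) + (a^2*3 + 0 - 9)
= a * 4 + a^2 * 4 - 41
d) a * 4 + a^2 * 4 - 41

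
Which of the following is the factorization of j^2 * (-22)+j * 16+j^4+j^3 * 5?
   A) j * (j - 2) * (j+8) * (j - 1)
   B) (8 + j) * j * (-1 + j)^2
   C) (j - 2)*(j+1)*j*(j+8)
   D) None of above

We need to factor j^2 * (-22)+j * 16+j^4+j^3 * 5.
The factored form is j * (j - 2) * (j+8) * (j - 1).
A) j * (j - 2) * (j+8) * (j - 1)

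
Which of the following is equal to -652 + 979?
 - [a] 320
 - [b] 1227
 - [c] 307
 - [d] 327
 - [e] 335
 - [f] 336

-652 + 979 = 327
d) 327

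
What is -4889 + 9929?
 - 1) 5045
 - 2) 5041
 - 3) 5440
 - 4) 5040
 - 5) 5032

-4889 + 9929 = 5040
4) 5040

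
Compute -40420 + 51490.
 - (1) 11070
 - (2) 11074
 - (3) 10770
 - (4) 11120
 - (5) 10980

-40420 + 51490 = 11070
1) 11070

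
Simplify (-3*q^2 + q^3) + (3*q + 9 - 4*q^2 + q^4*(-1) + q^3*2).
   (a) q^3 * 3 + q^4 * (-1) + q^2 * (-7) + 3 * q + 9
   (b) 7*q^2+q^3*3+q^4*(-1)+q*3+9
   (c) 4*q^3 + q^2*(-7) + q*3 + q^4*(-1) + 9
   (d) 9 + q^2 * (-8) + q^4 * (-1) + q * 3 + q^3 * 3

Adding the polynomials and combining like terms:
(-3*q^2 + q^3) + (3*q + 9 - 4*q^2 + q^4*(-1) + q^3*2)
= q^3 * 3 + q^4 * (-1) + q^2 * (-7) + 3 * q + 9
a) q^3 * 3 + q^4 * (-1) + q^2 * (-7) + 3 * q + 9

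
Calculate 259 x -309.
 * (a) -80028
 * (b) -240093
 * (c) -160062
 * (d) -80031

259 * -309 = -80031
d) -80031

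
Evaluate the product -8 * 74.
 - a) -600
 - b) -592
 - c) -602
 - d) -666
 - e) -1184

-8 * 74 = -592
b) -592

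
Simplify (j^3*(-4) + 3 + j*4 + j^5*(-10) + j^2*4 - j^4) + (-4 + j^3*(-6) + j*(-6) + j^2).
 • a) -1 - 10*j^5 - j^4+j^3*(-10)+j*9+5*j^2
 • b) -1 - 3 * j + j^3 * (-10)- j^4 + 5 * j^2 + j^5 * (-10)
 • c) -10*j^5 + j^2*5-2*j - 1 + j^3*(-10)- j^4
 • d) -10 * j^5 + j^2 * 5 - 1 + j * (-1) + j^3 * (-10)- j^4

Adding the polynomials and combining like terms:
(j^3*(-4) + 3 + j*4 + j^5*(-10) + j^2*4 - j^4) + (-4 + j^3*(-6) + j*(-6) + j^2)
= -10*j^5 + j^2*5-2*j - 1 + j^3*(-10)- j^4
c) -10*j^5 + j^2*5-2*j - 1 + j^3*(-10)- j^4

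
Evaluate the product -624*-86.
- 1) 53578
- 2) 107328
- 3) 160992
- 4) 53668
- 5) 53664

-624 * -86 = 53664
5) 53664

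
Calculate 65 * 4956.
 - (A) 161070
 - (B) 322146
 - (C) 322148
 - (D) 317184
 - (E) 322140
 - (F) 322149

65 * 4956 = 322140
E) 322140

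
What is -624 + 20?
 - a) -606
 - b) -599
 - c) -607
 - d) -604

-624 + 20 = -604
d) -604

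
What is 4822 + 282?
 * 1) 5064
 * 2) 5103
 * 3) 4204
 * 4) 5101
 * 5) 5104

4822 + 282 = 5104
5) 5104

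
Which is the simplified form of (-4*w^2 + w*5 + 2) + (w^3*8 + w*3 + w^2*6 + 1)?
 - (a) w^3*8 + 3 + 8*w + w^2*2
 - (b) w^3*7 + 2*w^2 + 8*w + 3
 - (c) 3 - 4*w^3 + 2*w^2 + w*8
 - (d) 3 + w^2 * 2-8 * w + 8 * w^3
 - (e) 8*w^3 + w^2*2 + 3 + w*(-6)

Adding the polynomials and combining like terms:
(-4*w^2 + w*5 + 2) + (w^3*8 + w*3 + w^2*6 + 1)
= w^3*8 + 3 + 8*w + w^2*2
a) w^3*8 + 3 + 8*w + w^2*2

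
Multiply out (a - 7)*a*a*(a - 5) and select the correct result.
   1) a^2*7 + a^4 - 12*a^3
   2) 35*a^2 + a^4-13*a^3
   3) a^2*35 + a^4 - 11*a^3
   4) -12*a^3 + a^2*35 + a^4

Expanding (a - 7)*a*a*(a - 5):
= -12*a^3 + a^2*35 + a^4
4) -12*a^3 + a^2*35 + a^4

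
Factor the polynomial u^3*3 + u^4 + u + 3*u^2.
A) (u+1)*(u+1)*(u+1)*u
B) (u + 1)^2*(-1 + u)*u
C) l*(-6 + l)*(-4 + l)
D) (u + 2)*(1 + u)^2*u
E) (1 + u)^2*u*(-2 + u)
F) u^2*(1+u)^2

We need to factor u^3*3 + u^4 + u + 3*u^2.
The factored form is (u+1)*(u+1)*(u+1)*u.
A) (u+1)*(u+1)*(u+1)*u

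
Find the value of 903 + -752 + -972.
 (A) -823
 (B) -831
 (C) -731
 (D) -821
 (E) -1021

First: 903 + -752 = 151
Then: 151 + -972 = -821
D) -821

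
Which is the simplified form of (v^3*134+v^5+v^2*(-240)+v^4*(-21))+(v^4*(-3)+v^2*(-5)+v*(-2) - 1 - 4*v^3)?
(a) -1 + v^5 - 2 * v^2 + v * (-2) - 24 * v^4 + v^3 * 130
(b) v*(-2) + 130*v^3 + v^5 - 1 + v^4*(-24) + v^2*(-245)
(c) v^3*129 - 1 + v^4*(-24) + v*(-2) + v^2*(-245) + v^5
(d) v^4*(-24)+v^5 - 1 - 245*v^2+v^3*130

Adding the polynomials and combining like terms:
(v^3*134 + v^5 + v^2*(-240) + v^4*(-21)) + (v^4*(-3) + v^2*(-5) + v*(-2) - 1 - 4*v^3)
= v*(-2) + 130*v^3 + v^5 - 1 + v^4*(-24) + v^2*(-245)
b) v*(-2) + 130*v^3 + v^5 - 1 + v^4*(-24) + v^2*(-245)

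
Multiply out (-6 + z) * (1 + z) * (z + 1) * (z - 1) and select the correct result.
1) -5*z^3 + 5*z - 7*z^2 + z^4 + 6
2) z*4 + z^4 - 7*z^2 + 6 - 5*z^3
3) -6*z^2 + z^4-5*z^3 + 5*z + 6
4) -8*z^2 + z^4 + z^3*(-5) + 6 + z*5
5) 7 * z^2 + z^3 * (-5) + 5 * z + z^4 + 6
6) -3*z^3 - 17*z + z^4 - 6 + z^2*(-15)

Expanding (-6 + z) * (1 + z) * (z + 1) * (z - 1):
= -5*z^3 + 5*z - 7*z^2 + z^4 + 6
1) -5*z^3 + 5*z - 7*z^2 + z^4 + 6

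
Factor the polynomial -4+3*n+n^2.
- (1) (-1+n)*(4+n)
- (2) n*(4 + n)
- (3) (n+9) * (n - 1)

We need to factor -4+3*n+n^2.
The factored form is (-1+n)*(4+n).
1) (-1+n)*(4+n)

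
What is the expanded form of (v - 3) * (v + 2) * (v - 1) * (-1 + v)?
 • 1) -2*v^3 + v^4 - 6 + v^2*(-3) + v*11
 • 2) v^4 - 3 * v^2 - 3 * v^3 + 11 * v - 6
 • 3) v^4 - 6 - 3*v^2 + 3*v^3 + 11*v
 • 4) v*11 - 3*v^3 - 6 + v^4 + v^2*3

Expanding (v - 3) * (v + 2) * (v - 1) * (-1 + v):
= v^4 - 3 * v^2 - 3 * v^3 + 11 * v - 6
2) v^4 - 3 * v^2 - 3 * v^3 + 11 * v - 6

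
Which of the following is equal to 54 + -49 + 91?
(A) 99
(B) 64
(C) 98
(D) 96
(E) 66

First: 54 + -49 = 5
Then: 5 + 91 = 96
D) 96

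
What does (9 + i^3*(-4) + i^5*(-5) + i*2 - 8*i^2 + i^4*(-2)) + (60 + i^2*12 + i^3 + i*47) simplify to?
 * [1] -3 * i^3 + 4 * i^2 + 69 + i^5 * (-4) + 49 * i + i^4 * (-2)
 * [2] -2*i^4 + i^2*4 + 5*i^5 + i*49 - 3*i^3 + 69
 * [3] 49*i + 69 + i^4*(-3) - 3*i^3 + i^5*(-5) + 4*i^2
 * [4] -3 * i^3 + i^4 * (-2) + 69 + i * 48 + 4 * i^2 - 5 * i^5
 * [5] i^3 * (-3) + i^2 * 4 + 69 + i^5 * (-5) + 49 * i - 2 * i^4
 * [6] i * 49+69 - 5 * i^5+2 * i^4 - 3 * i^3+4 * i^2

Adding the polynomials and combining like terms:
(9 + i^3*(-4) + i^5*(-5) + i*2 - 8*i^2 + i^4*(-2)) + (60 + i^2*12 + i^3 + i*47)
= i^3 * (-3) + i^2 * 4 + 69 + i^5 * (-5) + 49 * i - 2 * i^4
5) i^3 * (-3) + i^2 * 4 + 69 + i^5 * (-5) + 49 * i - 2 * i^4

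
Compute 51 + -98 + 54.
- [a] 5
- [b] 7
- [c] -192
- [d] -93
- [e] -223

First: 51 + -98 = -47
Then: -47 + 54 = 7
b) 7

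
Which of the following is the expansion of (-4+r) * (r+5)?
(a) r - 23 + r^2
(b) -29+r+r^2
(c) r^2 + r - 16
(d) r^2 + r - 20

Expanding (-4+r) * (r+5):
= r^2 + r - 20
d) r^2 + r - 20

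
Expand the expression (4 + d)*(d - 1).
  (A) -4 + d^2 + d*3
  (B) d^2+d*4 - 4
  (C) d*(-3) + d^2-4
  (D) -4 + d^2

Expanding (4 + d)*(d - 1):
= -4 + d^2 + d*3
A) -4 + d^2 + d*3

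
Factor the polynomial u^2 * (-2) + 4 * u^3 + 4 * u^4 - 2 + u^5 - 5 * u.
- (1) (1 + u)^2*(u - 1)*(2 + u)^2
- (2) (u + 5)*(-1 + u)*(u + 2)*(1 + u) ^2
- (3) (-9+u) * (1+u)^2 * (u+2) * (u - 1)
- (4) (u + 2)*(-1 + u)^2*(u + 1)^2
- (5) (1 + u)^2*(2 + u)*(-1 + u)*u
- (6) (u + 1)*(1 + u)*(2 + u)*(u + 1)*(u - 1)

We need to factor u^2 * (-2) + 4 * u^3 + 4 * u^4 - 2 + u^5 - 5 * u.
The factored form is (u + 1)*(1 + u)*(2 + u)*(u + 1)*(u - 1).
6) (u + 1)*(1 + u)*(2 + u)*(u + 1)*(u - 1)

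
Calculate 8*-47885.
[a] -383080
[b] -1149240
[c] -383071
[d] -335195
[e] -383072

8 * -47885 = -383080
a) -383080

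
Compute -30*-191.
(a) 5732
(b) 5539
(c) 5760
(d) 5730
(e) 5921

-30 * -191 = 5730
d) 5730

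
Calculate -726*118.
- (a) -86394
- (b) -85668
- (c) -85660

-726 * 118 = -85668
b) -85668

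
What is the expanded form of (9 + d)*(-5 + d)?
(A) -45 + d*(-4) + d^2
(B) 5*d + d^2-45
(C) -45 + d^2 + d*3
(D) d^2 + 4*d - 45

Expanding (9 + d)*(-5 + d):
= d^2 + 4*d - 45
D) d^2 + 4*d - 45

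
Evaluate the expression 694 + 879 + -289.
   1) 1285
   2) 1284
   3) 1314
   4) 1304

First: 694 + 879 = 1573
Then: 1573 + -289 = 1284
2) 1284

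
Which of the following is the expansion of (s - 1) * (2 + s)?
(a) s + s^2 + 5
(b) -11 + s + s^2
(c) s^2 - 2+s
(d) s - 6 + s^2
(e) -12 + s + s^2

Expanding (s - 1) * (2 + s):
= s^2 - 2+s
c) s^2 - 2+s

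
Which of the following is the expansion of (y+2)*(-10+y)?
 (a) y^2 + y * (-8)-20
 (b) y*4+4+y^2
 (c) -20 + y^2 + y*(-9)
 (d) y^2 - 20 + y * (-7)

Expanding (y+2)*(-10+y):
= y^2 + y * (-8)-20
a) y^2 + y * (-8)-20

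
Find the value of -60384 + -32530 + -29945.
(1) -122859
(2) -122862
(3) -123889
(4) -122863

First: -60384 + -32530 = -92914
Then: -92914 + -29945 = -122859
1) -122859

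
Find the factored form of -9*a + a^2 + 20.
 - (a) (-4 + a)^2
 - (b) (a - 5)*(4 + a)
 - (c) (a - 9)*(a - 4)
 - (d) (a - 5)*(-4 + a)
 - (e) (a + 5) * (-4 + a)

We need to factor -9*a + a^2 + 20.
The factored form is (a - 5)*(-4 + a).
d) (a - 5)*(-4 + a)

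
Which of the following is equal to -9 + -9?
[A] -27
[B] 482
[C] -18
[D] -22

-9 + -9 = -18
C) -18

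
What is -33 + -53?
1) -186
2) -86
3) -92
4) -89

-33 + -53 = -86
2) -86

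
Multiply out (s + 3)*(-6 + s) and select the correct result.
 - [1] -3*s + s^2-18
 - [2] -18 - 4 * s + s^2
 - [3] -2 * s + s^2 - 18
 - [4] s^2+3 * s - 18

Expanding (s + 3)*(-6 + s):
= -3*s + s^2-18
1) -3*s + s^2-18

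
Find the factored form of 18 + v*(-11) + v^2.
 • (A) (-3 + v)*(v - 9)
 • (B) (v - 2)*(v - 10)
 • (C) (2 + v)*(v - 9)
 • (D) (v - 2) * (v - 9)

We need to factor 18 + v*(-11) + v^2.
The factored form is (v - 2) * (v - 9).
D) (v - 2) * (v - 9)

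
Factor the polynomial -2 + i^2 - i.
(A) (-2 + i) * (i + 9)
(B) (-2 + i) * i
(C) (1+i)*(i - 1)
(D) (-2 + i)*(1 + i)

We need to factor -2 + i^2 - i.
The factored form is (-2 + i)*(1 + i).
D) (-2 + i)*(1 + i)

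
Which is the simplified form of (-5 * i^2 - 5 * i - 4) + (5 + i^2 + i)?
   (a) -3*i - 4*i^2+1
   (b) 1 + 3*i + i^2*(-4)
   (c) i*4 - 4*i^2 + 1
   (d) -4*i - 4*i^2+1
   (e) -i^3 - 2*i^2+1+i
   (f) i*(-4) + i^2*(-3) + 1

Adding the polynomials and combining like terms:
(-5*i^2 - 5*i - 4) + (5 + i^2 + i)
= -4*i - 4*i^2+1
d) -4*i - 4*i^2+1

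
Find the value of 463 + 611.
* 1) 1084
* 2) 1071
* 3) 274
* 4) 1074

463 + 611 = 1074
4) 1074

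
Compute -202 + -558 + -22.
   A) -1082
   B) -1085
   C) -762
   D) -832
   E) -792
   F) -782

First: -202 + -558 = -760
Then: -760 + -22 = -782
F) -782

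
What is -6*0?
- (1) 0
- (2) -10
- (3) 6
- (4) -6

-6 * 0 = 0
1) 0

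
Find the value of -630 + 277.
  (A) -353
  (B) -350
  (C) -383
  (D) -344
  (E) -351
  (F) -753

-630 + 277 = -353
A) -353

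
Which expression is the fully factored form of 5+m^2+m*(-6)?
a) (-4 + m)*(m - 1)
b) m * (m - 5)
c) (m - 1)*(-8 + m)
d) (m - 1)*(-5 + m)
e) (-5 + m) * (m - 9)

We need to factor 5+m^2+m*(-6).
The factored form is (m - 1)*(-5 + m).
d) (m - 1)*(-5 + m)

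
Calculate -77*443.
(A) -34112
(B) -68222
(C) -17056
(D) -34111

-77 * 443 = -34111
D) -34111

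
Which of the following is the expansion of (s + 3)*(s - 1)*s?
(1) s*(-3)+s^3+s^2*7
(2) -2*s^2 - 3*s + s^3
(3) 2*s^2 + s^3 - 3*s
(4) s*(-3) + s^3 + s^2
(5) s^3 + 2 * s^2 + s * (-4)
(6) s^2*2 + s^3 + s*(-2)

Expanding (s + 3)*(s - 1)*s:
= 2*s^2 + s^3 - 3*s
3) 2*s^2 + s^3 - 3*s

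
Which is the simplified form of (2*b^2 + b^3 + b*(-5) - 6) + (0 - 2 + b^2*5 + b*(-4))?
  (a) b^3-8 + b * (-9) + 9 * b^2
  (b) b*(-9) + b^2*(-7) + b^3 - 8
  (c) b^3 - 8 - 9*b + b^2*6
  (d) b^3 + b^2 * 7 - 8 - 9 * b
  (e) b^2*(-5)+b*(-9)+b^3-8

Adding the polynomials and combining like terms:
(2*b^2 + b^3 + b*(-5) - 6) + (0 - 2 + b^2*5 + b*(-4))
= b^3 + b^2 * 7 - 8 - 9 * b
d) b^3 + b^2 * 7 - 8 - 9 * b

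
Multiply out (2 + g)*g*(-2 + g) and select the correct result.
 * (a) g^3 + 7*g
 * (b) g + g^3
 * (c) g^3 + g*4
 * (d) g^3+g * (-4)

Expanding (2 + g)*g*(-2 + g):
= g^3+g * (-4)
d) g^3+g * (-4)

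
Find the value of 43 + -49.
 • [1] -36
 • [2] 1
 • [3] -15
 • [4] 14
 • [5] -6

43 + -49 = -6
5) -6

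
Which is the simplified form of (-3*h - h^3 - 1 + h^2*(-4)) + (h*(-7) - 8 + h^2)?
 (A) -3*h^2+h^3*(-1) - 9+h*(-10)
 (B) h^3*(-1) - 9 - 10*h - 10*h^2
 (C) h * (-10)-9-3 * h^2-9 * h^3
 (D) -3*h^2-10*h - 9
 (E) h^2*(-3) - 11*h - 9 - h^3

Adding the polynomials and combining like terms:
(-3*h - h^3 - 1 + h^2*(-4)) + (h*(-7) - 8 + h^2)
= -3*h^2+h^3*(-1) - 9+h*(-10)
A) -3*h^2+h^3*(-1) - 9+h*(-10)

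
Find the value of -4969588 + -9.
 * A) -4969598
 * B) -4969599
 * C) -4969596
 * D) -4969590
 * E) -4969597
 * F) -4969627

-4969588 + -9 = -4969597
E) -4969597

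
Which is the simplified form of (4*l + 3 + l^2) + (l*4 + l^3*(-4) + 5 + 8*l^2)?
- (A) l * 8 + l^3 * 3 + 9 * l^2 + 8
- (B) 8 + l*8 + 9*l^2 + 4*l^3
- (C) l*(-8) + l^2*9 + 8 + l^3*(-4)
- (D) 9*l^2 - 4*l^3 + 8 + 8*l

Adding the polynomials and combining like terms:
(4*l + 3 + l^2) + (l*4 + l^3*(-4) + 5 + 8*l^2)
= 9*l^2 - 4*l^3 + 8 + 8*l
D) 9*l^2 - 4*l^3 + 8 + 8*l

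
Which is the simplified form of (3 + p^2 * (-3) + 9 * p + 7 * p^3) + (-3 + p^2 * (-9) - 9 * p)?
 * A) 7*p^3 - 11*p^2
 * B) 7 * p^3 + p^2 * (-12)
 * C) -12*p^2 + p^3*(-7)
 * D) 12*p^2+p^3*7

Adding the polynomials and combining like terms:
(3 + p^2*(-3) + 9*p + 7*p^3) + (-3 + p^2*(-9) - 9*p)
= 7 * p^3 + p^2 * (-12)
B) 7 * p^3 + p^2 * (-12)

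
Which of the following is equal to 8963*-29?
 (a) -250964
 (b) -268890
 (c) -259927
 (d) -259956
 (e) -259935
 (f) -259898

8963 * -29 = -259927
c) -259927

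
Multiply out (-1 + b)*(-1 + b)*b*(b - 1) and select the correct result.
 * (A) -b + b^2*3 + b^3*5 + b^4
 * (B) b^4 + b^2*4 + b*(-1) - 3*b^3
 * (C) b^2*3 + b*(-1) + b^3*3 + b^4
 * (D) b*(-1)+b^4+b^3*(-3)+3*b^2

Expanding (-1 + b)*(-1 + b)*b*(b - 1):
= b*(-1)+b^4+b^3*(-3)+3*b^2
D) b*(-1)+b^4+b^3*(-3)+3*b^2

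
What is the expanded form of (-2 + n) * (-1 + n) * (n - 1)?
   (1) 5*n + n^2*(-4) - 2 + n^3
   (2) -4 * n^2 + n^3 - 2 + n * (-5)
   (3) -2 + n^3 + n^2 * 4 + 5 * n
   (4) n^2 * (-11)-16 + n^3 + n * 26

Expanding (-2 + n) * (-1 + n) * (n - 1):
= 5*n + n^2*(-4) - 2 + n^3
1) 5*n + n^2*(-4) - 2 + n^3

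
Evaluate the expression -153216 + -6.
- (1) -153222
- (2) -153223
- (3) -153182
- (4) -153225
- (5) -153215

-153216 + -6 = -153222
1) -153222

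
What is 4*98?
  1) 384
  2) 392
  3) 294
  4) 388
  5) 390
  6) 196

4 * 98 = 392
2) 392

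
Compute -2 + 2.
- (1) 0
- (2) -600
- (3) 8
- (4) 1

-2 + 2 = 0
1) 0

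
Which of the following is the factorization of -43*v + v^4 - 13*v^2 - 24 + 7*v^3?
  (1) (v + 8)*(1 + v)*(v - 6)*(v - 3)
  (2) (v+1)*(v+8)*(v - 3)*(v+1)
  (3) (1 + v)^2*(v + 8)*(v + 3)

We need to factor -43*v + v^4 - 13*v^2 - 24 + 7*v^3.
The factored form is (v+1)*(v+8)*(v - 3)*(v+1).
2) (v+1)*(v+8)*(v - 3)*(v+1)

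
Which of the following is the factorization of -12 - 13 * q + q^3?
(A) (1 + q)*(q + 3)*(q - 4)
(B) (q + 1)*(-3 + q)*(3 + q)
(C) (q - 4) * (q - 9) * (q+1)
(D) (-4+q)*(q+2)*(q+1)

We need to factor -12 - 13 * q + q^3.
The factored form is (1 + q)*(q + 3)*(q - 4).
A) (1 + q)*(q + 3)*(q - 4)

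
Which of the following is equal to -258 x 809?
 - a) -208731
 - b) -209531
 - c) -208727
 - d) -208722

-258 * 809 = -208722
d) -208722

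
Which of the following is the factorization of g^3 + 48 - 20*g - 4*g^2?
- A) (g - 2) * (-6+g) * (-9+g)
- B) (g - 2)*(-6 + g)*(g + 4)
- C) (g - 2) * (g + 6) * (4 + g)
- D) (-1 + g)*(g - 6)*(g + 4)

We need to factor g^3 + 48 - 20*g - 4*g^2.
The factored form is (g - 2)*(-6 + g)*(g + 4).
B) (g - 2)*(-6 + g)*(g + 4)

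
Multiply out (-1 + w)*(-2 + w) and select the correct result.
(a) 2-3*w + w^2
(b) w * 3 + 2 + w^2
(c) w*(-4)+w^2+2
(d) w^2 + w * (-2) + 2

Expanding (-1 + w)*(-2 + w):
= 2-3*w + w^2
a) 2-3*w + w^2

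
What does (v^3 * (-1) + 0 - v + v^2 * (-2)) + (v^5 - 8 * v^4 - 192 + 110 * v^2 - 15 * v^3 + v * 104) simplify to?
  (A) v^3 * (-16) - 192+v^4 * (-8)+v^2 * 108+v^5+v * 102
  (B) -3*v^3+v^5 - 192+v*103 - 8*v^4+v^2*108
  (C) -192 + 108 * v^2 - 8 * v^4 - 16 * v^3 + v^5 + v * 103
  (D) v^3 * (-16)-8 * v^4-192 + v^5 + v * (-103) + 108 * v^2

Adding the polynomials and combining like terms:
(v^3*(-1) + 0 - v + v^2*(-2)) + (v^5 - 8*v^4 - 192 + 110*v^2 - 15*v^3 + v*104)
= -192 + 108 * v^2 - 8 * v^4 - 16 * v^3 + v^5 + v * 103
C) -192 + 108 * v^2 - 8 * v^4 - 16 * v^3 + v^5 + v * 103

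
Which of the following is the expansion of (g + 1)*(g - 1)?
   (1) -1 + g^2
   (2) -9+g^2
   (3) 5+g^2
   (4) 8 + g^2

Expanding (g + 1)*(g - 1):
= -1 + g^2
1) -1 + g^2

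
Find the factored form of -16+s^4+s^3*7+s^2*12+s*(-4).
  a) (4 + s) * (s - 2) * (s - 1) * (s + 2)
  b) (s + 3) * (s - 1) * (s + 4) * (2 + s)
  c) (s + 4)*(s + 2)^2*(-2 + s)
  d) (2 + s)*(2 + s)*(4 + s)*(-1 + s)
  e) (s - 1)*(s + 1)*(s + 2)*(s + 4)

We need to factor -16+s^4+s^3*7+s^2*12+s*(-4).
The factored form is (2 + s)*(2 + s)*(4 + s)*(-1 + s).
d) (2 + s)*(2 + s)*(4 + s)*(-1 + s)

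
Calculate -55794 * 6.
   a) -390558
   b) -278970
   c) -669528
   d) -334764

-55794 * 6 = -334764
d) -334764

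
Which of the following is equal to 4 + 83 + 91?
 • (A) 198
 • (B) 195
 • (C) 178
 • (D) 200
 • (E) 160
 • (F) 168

First: 4 + 83 = 87
Then: 87 + 91 = 178
C) 178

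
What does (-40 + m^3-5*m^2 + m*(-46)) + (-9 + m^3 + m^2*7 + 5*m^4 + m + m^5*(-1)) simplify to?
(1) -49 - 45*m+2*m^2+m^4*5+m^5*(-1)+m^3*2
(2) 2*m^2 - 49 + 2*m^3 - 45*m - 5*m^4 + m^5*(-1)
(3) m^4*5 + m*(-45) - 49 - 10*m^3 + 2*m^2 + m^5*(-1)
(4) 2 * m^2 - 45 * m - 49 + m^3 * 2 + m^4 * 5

Adding the polynomials and combining like terms:
(-40 + m^3 - 5*m^2 + m*(-46)) + (-9 + m^3 + m^2*7 + 5*m^4 + m + m^5*(-1))
= -49 - 45*m+2*m^2+m^4*5+m^5*(-1)+m^3*2
1) -49 - 45*m+2*m^2+m^4*5+m^5*(-1)+m^3*2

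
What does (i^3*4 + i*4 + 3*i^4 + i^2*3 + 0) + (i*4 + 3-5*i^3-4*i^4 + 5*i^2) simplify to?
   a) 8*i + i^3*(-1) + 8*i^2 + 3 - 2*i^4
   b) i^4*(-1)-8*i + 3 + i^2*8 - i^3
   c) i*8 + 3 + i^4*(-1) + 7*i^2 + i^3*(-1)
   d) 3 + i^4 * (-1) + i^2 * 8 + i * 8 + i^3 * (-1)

Adding the polynomials and combining like terms:
(i^3*4 + i*4 + 3*i^4 + i^2*3 + 0) + (i*4 + 3 - 5*i^3 - 4*i^4 + 5*i^2)
= 3 + i^4 * (-1) + i^2 * 8 + i * 8 + i^3 * (-1)
d) 3 + i^4 * (-1) + i^2 * 8 + i * 8 + i^3 * (-1)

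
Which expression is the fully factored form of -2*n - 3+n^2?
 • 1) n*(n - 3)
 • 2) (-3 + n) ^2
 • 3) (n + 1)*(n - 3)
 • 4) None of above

We need to factor -2*n - 3+n^2.
The factored form is (n + 1)*(n - 3).
3) (n + 1)*(n - 3)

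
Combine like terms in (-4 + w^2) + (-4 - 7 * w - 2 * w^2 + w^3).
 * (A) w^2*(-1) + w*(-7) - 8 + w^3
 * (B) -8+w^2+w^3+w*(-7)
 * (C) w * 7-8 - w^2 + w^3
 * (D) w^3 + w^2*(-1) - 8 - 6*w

Adding the polynomials and combining like terms:
(-4 + w^2) + (-4 - 7*w - 2*w^2 + w^3)
= w^2*(-1) + w*(-7) - 8 + w^3
A) w^2*(-1) + w*(-7) - 8 + w^3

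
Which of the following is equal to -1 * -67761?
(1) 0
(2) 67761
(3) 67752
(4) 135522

-1 * -67761 = 67761
2) 67761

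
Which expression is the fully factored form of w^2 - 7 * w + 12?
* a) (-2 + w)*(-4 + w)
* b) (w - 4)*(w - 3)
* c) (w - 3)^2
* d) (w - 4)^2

We need to factor w^2 - 7 * w + 12.
The factored form is (w - 4)*(w - 3).
b) (w - 4)*(w - 3)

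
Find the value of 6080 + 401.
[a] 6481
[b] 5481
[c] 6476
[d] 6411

6080 + 401 = 6481
a) 6481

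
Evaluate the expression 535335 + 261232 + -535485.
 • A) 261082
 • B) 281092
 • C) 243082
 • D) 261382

First: 535335 + 261232 = 796567
Then: 796567 + -535485 = 261082
A) 261082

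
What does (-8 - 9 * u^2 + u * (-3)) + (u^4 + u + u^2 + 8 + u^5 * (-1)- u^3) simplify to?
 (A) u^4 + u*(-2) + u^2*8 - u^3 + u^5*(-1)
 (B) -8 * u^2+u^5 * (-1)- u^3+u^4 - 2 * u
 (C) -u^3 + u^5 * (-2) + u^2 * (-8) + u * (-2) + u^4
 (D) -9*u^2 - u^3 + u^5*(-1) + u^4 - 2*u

Adding the polynomials and combining like terms:
(-8 - 9*u^2 + u*(-3)) + (u^4 + u + u^2 + 8 + u^5*(-1) - u^3)
= -8 * u^2+u^5 * (-1)- u^3+u^4 - 2 * u
B) -8 * u^2+u^5 * (-1)- u^3+u^4 - 2 * u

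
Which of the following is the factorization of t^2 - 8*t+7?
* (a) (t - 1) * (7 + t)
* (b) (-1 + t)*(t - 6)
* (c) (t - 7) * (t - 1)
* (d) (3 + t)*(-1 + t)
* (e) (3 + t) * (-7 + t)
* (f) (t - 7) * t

We need to factor t^2 - 8*t+7.
The factored form is (t - 7) * (t - 1).
c) (t - 7) * (t - 1)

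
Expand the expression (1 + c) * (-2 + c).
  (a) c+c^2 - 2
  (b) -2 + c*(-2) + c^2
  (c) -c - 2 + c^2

Expanding (1 + c) * (-2 + c):
= -c - 2 + c^2
c) -c - 2 + c^2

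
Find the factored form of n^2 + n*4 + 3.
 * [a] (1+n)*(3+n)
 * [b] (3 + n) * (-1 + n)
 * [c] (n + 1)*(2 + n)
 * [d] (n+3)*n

We need to factor n^2 + n*4 + 3.
The factored form is (1+n)*(3+n).
a) (1+n)*(3+n)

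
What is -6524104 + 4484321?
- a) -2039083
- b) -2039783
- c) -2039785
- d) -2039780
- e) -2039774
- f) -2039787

-6524104 + 4484321 = -2039783
b) -2039783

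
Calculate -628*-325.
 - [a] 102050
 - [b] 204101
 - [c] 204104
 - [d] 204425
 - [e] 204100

-628 * -325 = 204100
e) 204100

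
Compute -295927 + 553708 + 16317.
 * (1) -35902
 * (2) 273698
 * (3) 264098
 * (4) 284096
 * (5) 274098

First: -295927 + 553708 = 257781
Then: 257781 + 16317 = 274098
5) 274098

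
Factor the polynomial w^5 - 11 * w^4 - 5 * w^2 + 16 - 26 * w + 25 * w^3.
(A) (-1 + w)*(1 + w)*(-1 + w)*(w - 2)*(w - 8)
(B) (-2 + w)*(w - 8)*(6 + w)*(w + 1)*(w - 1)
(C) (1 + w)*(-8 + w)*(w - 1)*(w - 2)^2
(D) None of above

We need to factor w^5 - 11 * w^4 - 5 * w^2 + 16 - 26 * w + 25 * w^3.
The factored form is (-1 + w)*(1 + w)*(-1 + w)*(w - 2)*(w - 8).
A) (-1 + w)*(1 + w)*(-1 + w)*(w - 2)*(w - 8)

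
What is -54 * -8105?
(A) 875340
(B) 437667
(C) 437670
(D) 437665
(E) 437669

-54 * -8105 = 437670
C) 437670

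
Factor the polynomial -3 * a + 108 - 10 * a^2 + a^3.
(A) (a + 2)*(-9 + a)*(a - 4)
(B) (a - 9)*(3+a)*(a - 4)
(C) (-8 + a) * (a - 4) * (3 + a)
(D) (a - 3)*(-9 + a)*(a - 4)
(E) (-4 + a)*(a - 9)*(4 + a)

We need to factor -3 * a + 108 - 10 * a^2 + a^3.
The factored form is (a - 9)*(3+a)*(a - 4).
B) (a - 9)*(3+a)*(a - 4)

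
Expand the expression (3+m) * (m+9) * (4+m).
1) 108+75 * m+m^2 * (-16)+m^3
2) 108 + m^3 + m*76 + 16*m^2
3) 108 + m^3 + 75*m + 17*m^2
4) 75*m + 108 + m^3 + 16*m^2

Expanding (3+m) * (m+9) * (4+m):
= 75*m + 108 + m^3 + 16*m^2
4) 75*m + 108 + m^3 + 16*m^2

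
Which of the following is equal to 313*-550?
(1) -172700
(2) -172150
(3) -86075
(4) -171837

313 * -550 = -172150
2) -172150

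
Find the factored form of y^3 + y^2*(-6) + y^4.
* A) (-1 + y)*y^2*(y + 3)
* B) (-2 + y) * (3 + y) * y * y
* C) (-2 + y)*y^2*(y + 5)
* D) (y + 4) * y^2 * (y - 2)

We need to factor y^3 + y^2*(-6) + y^4.
The factored form is (-2 + y) * (3 + y) * y * y.
B) (-2 + y) * (3 + y) * y * y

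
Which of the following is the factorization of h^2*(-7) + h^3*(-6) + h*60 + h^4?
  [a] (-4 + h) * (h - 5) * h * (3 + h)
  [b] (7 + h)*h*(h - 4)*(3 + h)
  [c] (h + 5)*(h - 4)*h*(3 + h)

We need to factor h^2*(-7) + h^3*(-6) + h*60 + h^4.
The factored form is (-4 + h) * (h - 5) * h * (3 + h).
a) (-4 + h) * (h - 5) * h * (3 + h)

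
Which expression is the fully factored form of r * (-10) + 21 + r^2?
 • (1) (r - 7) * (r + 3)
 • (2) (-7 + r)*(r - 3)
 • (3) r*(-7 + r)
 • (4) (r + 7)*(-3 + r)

We need to factor r * (-10) + 21 + r^2.
The factored form is (-7 + r)*(r - 3).
2) (-7 + r)*(r - 3)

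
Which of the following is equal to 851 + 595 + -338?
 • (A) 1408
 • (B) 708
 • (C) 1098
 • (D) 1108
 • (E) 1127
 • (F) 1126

First: 851 + 595 = 1446
Then: 1446 + -338 = 1108
D) 1108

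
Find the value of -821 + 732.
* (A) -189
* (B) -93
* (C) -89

-821 + 732 = -89
C) -89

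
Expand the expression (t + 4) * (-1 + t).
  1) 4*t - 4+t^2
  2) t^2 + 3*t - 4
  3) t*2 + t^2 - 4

Expanding (t + 4) * (-1 + t):
= t^2 + 3*t - 4
2) t^2 + 3*t - 4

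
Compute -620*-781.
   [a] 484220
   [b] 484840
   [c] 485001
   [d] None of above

-620 * -781 = 484220
a) 484220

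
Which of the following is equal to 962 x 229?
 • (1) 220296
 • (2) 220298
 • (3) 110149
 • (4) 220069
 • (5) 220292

962 * 229 = 220298
2) 220298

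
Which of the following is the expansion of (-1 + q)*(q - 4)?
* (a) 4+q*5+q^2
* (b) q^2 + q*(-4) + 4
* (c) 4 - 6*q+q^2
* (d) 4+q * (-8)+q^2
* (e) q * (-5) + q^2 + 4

Expanding (-1 + q)*(q - 4):
= q * (-5) + q^2 + 4
e) q * (-5) + q^2 + 4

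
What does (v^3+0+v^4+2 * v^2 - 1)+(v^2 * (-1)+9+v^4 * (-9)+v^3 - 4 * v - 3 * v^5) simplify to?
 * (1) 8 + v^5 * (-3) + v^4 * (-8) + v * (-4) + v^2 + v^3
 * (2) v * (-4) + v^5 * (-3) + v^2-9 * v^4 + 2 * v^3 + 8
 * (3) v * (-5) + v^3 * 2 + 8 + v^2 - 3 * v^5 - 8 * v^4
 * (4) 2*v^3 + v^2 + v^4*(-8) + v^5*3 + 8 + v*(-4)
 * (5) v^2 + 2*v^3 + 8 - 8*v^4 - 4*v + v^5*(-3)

Adding the polynomials and combining like terms:
(v^3 + 0 + v^4 + 2*v^2 - 1) + (v^2*(-1) + 9 + v^4*(-9) + v^3 - 4*v - 3*v^5)
= v^2 + 2*v^3 + 8 - 8*v^4 - 4*v + v^5*(-3)
5) v^2 + 2*v^3 + 8 - 8*v^4 - 4*v + v^5*(-3)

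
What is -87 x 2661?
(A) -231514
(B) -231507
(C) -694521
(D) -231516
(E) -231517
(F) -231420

-87 * 2661 = -231507
B) -231507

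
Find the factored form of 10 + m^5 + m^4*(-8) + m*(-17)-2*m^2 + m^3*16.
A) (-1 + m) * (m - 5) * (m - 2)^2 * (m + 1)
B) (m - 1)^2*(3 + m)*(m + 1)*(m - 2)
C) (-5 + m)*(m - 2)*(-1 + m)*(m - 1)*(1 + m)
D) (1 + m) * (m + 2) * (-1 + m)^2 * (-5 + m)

We need to factor 10 + m^5 + m^4*(-8) + m*(-17)-2*m^2 + m^3*16.
The factored form is (-5 + m)*(m - 2)*(-1 + m)*(m - 1)*(1 + m).
C) (-5 + m)*(m - 2)*(-1 + m)*(m - 1)*(1 + m)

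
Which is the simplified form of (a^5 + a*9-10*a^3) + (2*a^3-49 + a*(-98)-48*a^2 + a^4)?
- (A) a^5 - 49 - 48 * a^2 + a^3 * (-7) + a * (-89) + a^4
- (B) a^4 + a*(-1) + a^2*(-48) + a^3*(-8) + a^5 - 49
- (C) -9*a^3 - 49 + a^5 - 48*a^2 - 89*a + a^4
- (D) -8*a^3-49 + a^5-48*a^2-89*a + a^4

Adding the polynomials and combining like terms:
(a^5 + a*9 - 10*a^3) + (2*a^3 - 49 + a*(-98) - 48*a^2 + a^4)
= -8*a^3-49 + a^5-48*a^2-89*a + a^4
D) -8*a^3-49 + a^5-48*a^2-89*a + a^4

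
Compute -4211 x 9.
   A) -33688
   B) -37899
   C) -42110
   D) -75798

-4211 * 9 = -37899
B) -37899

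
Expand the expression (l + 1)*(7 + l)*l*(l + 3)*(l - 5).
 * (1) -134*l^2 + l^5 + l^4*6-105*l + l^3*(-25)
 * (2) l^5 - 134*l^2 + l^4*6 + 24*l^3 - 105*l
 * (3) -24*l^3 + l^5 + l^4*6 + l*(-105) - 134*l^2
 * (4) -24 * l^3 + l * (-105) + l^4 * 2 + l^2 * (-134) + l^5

Expanding (l + 1)*(7 + l)*l*(l + 3)*(l - 5):
= -24*l^3 + l^5 + l^4*6 + l*(-105) - 134*l^2
3) -24*l^3 + l^5 + l^4*6 + l*(-105) - 134*l^2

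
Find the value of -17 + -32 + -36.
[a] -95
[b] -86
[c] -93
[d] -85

First: -17 + -32 = -49
Then: -49 + -36 = -85
d) -85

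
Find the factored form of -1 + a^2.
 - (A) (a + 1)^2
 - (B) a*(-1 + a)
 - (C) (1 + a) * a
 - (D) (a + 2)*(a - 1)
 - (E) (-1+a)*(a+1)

We need to factor -1 + a^2.
The factored form is (-1+a)*(a+1).
E) (-1+a)*(a+1)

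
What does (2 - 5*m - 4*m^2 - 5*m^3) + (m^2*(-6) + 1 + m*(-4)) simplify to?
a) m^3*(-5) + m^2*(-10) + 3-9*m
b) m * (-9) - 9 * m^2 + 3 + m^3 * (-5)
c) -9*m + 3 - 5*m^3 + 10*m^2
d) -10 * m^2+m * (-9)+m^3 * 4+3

Adding the polynomials and combining like terms:
(2 - 5*m - 4*m^2 - 5*m^3) + (m^2*(-6) + 1 + m*(-4))
= m^3*(-5) + m^2*(-10) + 3-9*m
a) m^3*(-5) + m^2*(-10) + 3-9*m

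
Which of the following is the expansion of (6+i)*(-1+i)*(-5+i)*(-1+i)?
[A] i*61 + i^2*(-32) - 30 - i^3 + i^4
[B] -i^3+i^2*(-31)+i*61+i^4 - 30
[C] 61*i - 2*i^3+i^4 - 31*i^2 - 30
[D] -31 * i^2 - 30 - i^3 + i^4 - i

Expanding (6+i)*(-1+i)*(-5+i)*(-1+i):
= -i^3+i^2*(-31)+i*61+i^4 - 30
B) -i^3+i^2*(-31)+i*61+i^4 - 30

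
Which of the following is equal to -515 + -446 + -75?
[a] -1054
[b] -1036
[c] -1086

First: -515 + -446 = -961
Then: -961 + -75 = -1036
b) -1036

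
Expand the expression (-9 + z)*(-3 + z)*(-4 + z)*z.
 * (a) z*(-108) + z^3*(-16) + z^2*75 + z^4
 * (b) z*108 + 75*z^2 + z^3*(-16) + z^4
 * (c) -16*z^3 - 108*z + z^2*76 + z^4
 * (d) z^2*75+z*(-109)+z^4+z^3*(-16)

Expanding (-9 + z)*(-3 + z)*(-4 + z)*z:
= z*(-108) + z^3*(-16) + z^2*75 + z^4
a) z*(-108) + z^3*(-16) + z^2*75 + z^4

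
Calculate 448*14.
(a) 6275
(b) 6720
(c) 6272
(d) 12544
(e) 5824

448 * 14 = 6272
c) 6272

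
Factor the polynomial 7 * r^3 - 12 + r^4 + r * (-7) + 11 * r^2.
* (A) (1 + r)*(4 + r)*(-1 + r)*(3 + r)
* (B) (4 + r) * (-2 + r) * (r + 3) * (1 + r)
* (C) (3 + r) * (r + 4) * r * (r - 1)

We need to factor 7 * r^3 - 12 + r^4 + r * (-7) + 11 * r^2.
The factored form is (1 + r)*(4 + r)*(-1 + r)*(3 + r).
A) (1 + r)*(4 + r)*(-1 + r)*(3 + r)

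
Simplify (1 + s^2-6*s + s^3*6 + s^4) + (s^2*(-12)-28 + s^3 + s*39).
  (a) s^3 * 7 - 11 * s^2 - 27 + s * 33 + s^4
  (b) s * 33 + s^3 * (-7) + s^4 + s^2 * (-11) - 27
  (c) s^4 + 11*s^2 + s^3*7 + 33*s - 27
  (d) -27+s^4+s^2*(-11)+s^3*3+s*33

Adding the polynomials and combining like terms:
(1 + s^2 - 6*s + s^3*6 + s^4) + (s^2*(-12) - 28 + s^3 + s*39)
= s^3 * 7 - 11 * s^2 - 27 + s * 33 + s^4
a) s^3 * 7 - 11 * s^2 - 27 + s * 33 + s^4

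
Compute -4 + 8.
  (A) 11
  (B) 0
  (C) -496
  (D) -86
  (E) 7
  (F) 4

-4 + 8 = 4
F) 4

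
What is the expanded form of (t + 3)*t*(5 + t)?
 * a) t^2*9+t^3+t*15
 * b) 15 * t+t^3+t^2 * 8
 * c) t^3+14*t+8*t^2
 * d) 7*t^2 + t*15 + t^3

Expanding (t + 3)*t*(5 + t):
= 15 * t+t^3+t^2 * 8
b) 15 * t+t^3+t^2 * 8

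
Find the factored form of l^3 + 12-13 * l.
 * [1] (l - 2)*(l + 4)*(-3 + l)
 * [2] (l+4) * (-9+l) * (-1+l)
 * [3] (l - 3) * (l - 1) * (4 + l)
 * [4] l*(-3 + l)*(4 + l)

We need to factor l^3 + 12-13 * l.
The factored form is (l - 3) * (l - 1) * (4 + l).
3) (l - 3) * (l - 1) * (4 + l)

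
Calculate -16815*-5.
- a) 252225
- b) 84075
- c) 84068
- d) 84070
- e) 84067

-16815 * -5 = 84075
b) 84075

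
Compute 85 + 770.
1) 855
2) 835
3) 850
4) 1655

85 + 770 = 855
1) 855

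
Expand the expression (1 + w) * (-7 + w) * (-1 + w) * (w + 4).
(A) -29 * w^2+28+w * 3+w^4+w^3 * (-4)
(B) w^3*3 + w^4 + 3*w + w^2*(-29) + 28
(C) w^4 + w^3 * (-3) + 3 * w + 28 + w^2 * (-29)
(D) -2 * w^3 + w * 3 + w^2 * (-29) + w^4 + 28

Expanding (1 + w) * (-7 + w) * (-1 + w) * (w + 4):
= w^4 + w^3 * (-3) + 3 * w + 28 + w^2 * (-29)
C) w^4 + w^3 * (-3) + 3 * w + 28 + w^2 * (-29)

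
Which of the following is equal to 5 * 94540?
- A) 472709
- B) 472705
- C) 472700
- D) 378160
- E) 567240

5 * 94540 = 472700
C) 472700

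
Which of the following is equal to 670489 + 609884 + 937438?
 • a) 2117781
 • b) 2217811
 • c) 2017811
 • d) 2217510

First: 670489 + 609884 = 1280373
Then: 1280373 + 937438 = 2217811
b) 2217811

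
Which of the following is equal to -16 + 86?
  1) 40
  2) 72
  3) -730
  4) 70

-16 + 86 = 70
4) 70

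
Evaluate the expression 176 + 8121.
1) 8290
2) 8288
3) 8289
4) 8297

176 + 8121 = 8297
4) 8297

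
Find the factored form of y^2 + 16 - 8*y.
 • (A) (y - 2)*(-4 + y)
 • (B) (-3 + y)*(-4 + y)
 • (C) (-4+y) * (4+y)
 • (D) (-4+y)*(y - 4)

We need to factor y^2 + 16 - 8*y.
The factored form is (-4+y)*(y - 4).
D) (-4+y)*(y - 4)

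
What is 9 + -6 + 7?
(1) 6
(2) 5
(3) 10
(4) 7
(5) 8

First: 9 + -6 = 3
Then: 3 + 7 = 10
3) 10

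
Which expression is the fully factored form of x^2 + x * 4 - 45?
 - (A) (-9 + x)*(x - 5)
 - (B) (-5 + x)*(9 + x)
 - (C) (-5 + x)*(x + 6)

We need to factor x^2 + x * 4 - 45.
The factored form is (-5 + x)*(9 + x).
B) (-5 + x)*(9 + x)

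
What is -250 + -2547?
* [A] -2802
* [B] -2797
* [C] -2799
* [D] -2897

-250 + -2547 = -2797
B) -2797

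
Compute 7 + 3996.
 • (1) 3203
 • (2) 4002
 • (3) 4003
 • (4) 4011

7 + 3996 = 4003
3) 4003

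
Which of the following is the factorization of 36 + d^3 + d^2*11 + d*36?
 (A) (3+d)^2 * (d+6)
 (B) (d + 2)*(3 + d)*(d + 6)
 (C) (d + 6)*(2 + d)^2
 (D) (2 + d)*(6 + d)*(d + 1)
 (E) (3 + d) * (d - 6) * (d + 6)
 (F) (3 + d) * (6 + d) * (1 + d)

We need to factor 36 + d^3 + d^2*11 + d*36.
The factored form is (d + 2)*(3 + d)*(d + 6).
B) (d + 2)*(3 + d)*(d + 6)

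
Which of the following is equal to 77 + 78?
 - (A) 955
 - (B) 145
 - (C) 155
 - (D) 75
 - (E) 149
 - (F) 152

77 + 78 = 155
C) 155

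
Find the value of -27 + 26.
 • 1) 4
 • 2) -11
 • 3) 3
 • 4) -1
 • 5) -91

-27 + 26 = -1
4) -1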